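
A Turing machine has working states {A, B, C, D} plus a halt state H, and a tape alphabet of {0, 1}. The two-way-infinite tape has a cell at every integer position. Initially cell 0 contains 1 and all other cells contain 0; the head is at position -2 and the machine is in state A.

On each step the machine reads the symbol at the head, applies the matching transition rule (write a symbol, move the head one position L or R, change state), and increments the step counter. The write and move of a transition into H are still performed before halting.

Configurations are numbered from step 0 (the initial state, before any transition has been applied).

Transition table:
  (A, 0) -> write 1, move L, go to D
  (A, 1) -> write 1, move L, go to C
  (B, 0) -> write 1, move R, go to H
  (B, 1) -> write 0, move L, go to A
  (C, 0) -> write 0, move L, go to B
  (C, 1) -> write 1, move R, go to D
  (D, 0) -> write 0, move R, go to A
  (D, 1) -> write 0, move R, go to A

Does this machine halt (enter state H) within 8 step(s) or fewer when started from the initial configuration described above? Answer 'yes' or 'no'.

Answer: yes

Derivation:
Step 1: in state A at pos -2, read 0 -> (A,0)->write 1,move L,goto D. Now: state=D, head=-3, tape[-4..1]=001010 (head:  ^)
Step 2: in state D at pos -3, read 0 -> (D,0)->write 0,move R,goto A. Now: state=A, head=-2, tape[-4..1]=001010 (head:   ^)
Step 3: in state A at pos -2, read 1 -> (A,1)->write 1,move L,goto C. Now: state=C, head=-3, tape[-4..1]=001010 (head:  ^)
Step 4: in state C at pos -3, read 0 -> (C,0)->write 0,move L,goto B. Now: state=B, head=-4, tape[-5..1]=0001010 (head:  ^)
Step 5: in state B at pos -4, read 0 -> (B,0)->write 1,move R,goto H. Now: state=H, head=-3, tape[-5..1]=0101010 (head:   ^)
State H reached at step 5; 5 <= 8 -> yes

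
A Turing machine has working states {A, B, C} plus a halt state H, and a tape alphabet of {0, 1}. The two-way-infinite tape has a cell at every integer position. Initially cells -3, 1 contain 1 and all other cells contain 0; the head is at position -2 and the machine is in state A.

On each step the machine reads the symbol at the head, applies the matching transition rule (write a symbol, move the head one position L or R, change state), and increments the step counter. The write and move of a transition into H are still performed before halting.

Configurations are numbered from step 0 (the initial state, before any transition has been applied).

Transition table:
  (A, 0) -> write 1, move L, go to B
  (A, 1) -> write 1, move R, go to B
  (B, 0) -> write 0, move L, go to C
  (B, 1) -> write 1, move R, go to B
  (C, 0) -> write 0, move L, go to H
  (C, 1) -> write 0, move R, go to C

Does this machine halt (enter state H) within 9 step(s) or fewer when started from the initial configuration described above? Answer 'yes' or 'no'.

Answer: yes

Derivation:
Step 1: in state A at pos -2, read 0 -> (A,0)->write 1,move L,goto B. Now: state=B, head=-3, tape[-4..2]=0110010 (head:  ^)
Step 2: in state B at pos -3, read 1 -> (B,1)->write 1,move R,goto B. Now: state=B, head=-2, tape[-4..2]=0110010 (head:   ^)
Step 3: in state B at pos -2, read 1 -> (B,1)->write 1,move R,goto B. Now: state=B, head=-1, tape[-4..2]=0110010 (head:    ^)
Step 4: in state B at pos -1, read 0 -> (B,0)->write 0,move L,goto C. Now: state=C, head=-2, tape[-4..2]=0110010 (head:   ^)
Step 5: in state C at pos -2, read 1 -> (C,1)->write 0,move R,goto C. Now: state=C, head=-1, tape[-4..2]=0100010 (head:    ^)
Step 6: in state C at pos -1, read 0 -> (C,0)->write 0,move L,goto H. Now: state=H, head=-2, tape[-4..2]=0100010 (head:   ^)
State H reached at step 6; 6 <= 9 -> yes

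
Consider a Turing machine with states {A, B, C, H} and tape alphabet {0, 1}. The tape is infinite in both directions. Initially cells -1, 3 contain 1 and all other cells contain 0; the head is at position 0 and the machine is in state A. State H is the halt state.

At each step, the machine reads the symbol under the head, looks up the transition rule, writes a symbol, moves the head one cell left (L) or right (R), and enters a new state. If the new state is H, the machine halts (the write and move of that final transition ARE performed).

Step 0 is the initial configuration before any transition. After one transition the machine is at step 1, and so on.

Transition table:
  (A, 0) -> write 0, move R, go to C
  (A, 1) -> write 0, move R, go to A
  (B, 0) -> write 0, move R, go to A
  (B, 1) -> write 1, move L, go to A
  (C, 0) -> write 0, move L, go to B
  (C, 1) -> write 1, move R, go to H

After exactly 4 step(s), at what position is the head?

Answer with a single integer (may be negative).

Answer: 2

Derivation:
Step 1: in state A at pos 0, read 0 -> (A,0)->write 0,move R,goto C. Now: state=C, head=1, tape[-2..4]=0100010 (head:    ^)
Step 2: in state C at pos 1, read 0 -> (C,0)->write 0,move L,goto B. Now: state=B, head=0, tape[-2..4]=0100010 (head:   ^)
Step 3: in state B at pos 0, read 0 -> (B,0)->write 0,move R,goto A. Now: state=A, head=1, tape[-2..4]=0100010 (head:    ^)
Step 4: in state A at pos 1, read 0 -> (A,0)->write 0,move R,goto C. Now: state=C, head=2, tape[-2..4]=0100010 (head:     ^)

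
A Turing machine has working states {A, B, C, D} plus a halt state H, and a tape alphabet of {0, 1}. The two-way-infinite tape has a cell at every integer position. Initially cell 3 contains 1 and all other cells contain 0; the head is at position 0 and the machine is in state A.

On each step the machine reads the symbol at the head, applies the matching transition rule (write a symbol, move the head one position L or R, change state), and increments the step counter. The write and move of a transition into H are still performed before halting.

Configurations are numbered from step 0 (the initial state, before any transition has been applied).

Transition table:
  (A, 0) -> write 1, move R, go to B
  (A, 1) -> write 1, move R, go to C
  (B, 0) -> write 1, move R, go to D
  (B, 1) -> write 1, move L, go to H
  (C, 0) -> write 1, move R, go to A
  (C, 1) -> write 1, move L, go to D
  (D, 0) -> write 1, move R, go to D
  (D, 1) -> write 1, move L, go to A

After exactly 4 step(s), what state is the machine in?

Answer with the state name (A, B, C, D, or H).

Answer: A

Derivation:
Step 1: in state A at pos 0, read 0 -> (A,0)->write 1,move R,goto B. Now: state=B, head=1, tape[-1..4]=010010 (head:   ^)
Step 2: in state B at pos 1, read 0 -> (B,0)->write 1,move R,goto D. Now: state=D, head=2, tape[-1..4]=011010 (head:    ^)
Step 3: in state D at pos 2, read 0 -> (D,0)->write 1,move R,goto D. Now: state=D, head=3, tape[-1..4]=011110 (head:     ^)
Step 4: in state D at pos 3, read 1 -> (D,1)->write 1,move L,goto A. Now: state=A, head=2, tape[-1..4]=011110 (head:    ^)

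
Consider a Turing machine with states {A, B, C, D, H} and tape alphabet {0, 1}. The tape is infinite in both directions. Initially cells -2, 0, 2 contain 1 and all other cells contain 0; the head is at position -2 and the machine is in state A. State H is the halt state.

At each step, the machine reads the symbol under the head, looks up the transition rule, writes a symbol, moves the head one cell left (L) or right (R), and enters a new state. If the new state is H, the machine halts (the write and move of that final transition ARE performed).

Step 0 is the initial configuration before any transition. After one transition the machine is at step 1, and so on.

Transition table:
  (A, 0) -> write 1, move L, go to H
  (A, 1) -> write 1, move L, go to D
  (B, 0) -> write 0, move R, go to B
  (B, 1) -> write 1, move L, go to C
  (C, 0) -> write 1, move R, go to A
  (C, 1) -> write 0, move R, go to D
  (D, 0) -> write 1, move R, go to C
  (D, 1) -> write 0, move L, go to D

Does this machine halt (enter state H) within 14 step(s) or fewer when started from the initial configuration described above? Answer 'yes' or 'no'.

Answer: yes

Derivation:
Step 1: in state A at pos -2, read 1 -> (A,1)->write 1,move L,goto D. Now: state=D, head=-3, tape[-4..3]=00101010 (head:  ^)
Step 2: in state D at pos -3, read 0 -> (D,0)->write 1,move R,goto C. Now: state=C, head=-2, tape[-4..3]=01101010 (head:   ^)
Step 3: in state C at pos -2, read 1 -> (C,1)->write 0,move R,goto D. Now: state=D, head=-1, tape[-4..3]=01001010 (head:    ^)
Step 4: in state D at pos -1, read 0 -> (D,0)->write 1,move R,goto C. Now: state=C, head=0, tape[-4..3]=01011010 (head:     ^)
Step 5: in state C at pos 0, read 1 -> (C,1)->write 0,move R,goto D. Now: state=D, head=1, tape[-4..3]=01010010 (head:      ^)
Step 6: in state D at pos 1, read 0 -> (D,0)->write 1,move R,goto C. Now: state=C, head=2, tape[-4..3]=01010110 (head:       ^)
Step 7: in state C at pos 2, read 1 -> (C,1)->write 0,move R,goto D. Now: state=D, head=3, tape[-4..4]=010101000 (head:        ^)
Step 8: in state D at pos 3, read 0 -> (D,0)->write 1,move R,goto C. Now: state=C, head=4, tape[-4..5]=0101010100 (head:         ^)
Step 9: in state C at pos 4, read 0 -> (C,0)->write 1,move R,goto A. Now: state=A, head=5, tape[-4..6]=01010101100 (head:          ^)
Step 10: in state A at pos 5, read 0 -> (A,0)->write 1,move L,goto H. Now: state=H, head=4, tape[-4..6]=01010101110 (head:         ^)
State H reached at step 10; 10 <= 14 -> yes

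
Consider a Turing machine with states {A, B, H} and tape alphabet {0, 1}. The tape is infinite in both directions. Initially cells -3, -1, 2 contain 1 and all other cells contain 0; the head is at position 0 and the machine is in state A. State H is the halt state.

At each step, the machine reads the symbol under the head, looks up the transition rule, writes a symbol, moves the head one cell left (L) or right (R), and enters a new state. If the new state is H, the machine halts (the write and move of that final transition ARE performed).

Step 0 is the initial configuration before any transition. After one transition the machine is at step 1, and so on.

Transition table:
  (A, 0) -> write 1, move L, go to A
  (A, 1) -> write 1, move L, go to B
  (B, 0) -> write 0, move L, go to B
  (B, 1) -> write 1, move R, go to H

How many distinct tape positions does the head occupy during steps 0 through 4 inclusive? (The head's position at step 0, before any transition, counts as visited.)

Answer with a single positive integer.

Step 1: in state A at pos 0, read 0 -> (A,0)->write 1,move L,goto A. Now: state=A, head=-1, tape[-4..3]=01011010 (head:    ^)
Step 2: in state A at pos -1, read 1 -> (A,1)->write 1,move L,goto B. Now: state=B, head=-2, tape[-4..3]=01011010 (head:   ^)
Step 3: in state B at pos -2, read 0 -> (B,0)->write 0,move L,goto B. Now: state=B, head=-3, tape[-4..3]=01011010 (head:  ^)
Step 4: in state B at pos -3, read 1 -> (B,1)->write 1,move R,goto H. Now: state=H, head=-2, tape[-4..3]=01011010 (head:   ^)
Head positions at steps 0..4: starting at 0, distinct positions visited = {-3, -2, -1, 0} -> 4 position(s)

Answer: 4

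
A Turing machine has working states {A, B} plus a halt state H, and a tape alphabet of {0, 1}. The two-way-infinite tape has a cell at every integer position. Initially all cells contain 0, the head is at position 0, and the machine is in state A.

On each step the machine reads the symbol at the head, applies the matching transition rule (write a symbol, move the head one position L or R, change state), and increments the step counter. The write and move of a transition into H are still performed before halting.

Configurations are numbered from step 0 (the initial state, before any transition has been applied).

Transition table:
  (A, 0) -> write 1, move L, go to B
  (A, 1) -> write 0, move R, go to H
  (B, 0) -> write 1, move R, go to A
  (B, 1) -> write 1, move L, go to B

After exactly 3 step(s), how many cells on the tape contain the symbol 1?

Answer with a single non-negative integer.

Step 1: in state A at pos 0, read 0 -> (A,0)->write 1,move L,goto B. Now: state=B, head=-1, tape[-2..1]=0010 (head:  ^)
Step 2: in state B at pos -1, read 0 -> (B,0)->write 1,move R,goto A. Now: state=A, head=0, tape[-2..1]=0110 (head:   ^)
Step 3: in state A at pos 0, read 1 -> (A,1)->write 0,move R,goto H. Now: state=H, head=1, tape[-2..2]=01000 (head:    ^)
Cells containing 1 after step 3: {-1} -> 1 cell(s)

Answer: 1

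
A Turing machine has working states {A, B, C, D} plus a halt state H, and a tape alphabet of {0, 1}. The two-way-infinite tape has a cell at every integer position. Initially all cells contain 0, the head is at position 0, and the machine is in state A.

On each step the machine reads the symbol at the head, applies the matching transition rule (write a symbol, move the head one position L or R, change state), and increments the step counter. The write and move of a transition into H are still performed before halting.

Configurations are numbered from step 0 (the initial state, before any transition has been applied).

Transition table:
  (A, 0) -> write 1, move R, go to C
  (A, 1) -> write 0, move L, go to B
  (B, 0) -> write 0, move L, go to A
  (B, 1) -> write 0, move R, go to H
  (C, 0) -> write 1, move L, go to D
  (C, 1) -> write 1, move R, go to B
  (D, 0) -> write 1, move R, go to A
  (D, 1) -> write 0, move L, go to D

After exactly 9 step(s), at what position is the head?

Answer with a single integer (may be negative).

Answer: 1

Derivation:
Step 1: in state A at pos 0, read 0 -> (A,0)->write 1,move R,goto C. Now: state=C, head=1, tape[-1..2]=0100 (head:   ^)
Step 2: in state C at pos 1, read 0 -> (C,0)->write 1,move L,goto D. Now: state=D, head=0, tape[-1..2]=0110 (head:  ^)
Step 3: in state D at pos 0, read 1 -> (D,1)->write 0,move L,goto D. Now: state=D, head=-1, tape[-2..2]=00010 (head:  ^)
Step 4: in state D at pos -1, read 0 -> (D,0)->write 1,move R,goto A. Now: state=A, head=0, tape[-2..2]=01010 (head:   ^)
Step 5: in state A at pos 0, read 0 -> (A,0)->write 1,move R,goto C. Now: state=C, head=1, tape[-2..2]=01110 (head:    ^)
Step 6: in state C at pos 1, read 1 -> (C,1)->write 1,move R,goto B. Now: state=B, head=2, tape[-2..3]=011100 (head:     ^)
Step 7: in state B at pos 2, read 0 -> (B,0)->write 0,move L,goto A. Now: state=A, head=1, tape[-2..3]=011100 (head:    ^)
Step 8: in state A at pos 1, read 1 -> (A,1)->write 0,move L,goto B. Now: state=B, head=0, tape[-2..3]=011000 (head:   ^)
Step 9: in state B at pos 0, read 1 -> (B,1)->write 0,move R,goto H. Now: state=H, head=1, tape[-2..3]=010000 (head:    ^)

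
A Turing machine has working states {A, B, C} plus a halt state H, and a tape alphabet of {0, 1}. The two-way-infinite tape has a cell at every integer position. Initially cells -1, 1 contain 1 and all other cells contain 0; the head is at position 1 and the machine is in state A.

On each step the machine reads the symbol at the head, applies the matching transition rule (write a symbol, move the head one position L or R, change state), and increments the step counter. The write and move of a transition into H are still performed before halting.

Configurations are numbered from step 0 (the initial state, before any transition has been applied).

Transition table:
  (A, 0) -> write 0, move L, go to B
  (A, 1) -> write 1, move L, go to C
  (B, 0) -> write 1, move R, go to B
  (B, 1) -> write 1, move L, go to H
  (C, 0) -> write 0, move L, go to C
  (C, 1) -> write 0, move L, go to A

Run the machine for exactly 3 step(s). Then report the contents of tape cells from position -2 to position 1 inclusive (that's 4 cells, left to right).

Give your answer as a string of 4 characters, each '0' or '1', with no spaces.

Step 1: in state A at pos 1, read 1 -> (A,1)->write 1,move L,goto C. Now: state=C, head=0, tape[-2..2]=01010 (head:   ^)
Step 2: in state C at pos 0, read 0 -> (C,0)->write 0,move L,goto C. Now: state=C, head=-1, tape[-2..2]=01010 (head:  ^)
Step 3: in state C at pos -1, read 1 -> (C,1)->write 0,move L,goto A. Now: state=A, head=-2, tape[-3..2]=000010 (head:  ^)

Answer: 0001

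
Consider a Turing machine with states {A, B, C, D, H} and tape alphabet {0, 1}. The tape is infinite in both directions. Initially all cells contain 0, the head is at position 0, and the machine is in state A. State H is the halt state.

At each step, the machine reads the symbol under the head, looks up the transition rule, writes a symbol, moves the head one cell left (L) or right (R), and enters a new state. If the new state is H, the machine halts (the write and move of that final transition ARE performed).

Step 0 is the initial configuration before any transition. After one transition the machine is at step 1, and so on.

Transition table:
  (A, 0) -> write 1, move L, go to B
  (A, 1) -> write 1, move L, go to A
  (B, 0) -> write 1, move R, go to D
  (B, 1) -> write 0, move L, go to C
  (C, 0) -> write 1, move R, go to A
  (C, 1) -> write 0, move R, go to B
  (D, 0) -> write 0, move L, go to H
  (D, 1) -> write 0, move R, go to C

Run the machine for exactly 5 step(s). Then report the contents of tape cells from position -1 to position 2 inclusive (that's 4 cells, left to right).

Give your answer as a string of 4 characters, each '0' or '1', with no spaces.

Answer: 1011

Derivation:
Step 1: in state A at pos 0, read 0 -> (A,0)->write 1,move L,goto B. Now: state=B, head=-1, tape[-2..1]=0010 (head:  ^)
Step 2: in state B at pos -1, read 0 -> (B,0)->write 1,move R,goto D. Now: state=D, head=0, tape[-2..1]=0110 (head:   ^)
Step 3: in state D at pos 0, read 1 -> (D,1)->write 0,move R,goto C. Now: state=C, head=1, tape[-2..2]=01000 (head:    ^)
Step 4: in state C at pos 1, read 0 -> (C,0)->write 1,move R,goto A. Now: state=A, head=2, tape[-2..3]=010100 (head:     ^)
Step 5: in state A at pos 2, read 0 -> (A,0)->write 1,move L,goto B. Now: state=B, head=1, tape[-2..3]=010110 (head:    ^)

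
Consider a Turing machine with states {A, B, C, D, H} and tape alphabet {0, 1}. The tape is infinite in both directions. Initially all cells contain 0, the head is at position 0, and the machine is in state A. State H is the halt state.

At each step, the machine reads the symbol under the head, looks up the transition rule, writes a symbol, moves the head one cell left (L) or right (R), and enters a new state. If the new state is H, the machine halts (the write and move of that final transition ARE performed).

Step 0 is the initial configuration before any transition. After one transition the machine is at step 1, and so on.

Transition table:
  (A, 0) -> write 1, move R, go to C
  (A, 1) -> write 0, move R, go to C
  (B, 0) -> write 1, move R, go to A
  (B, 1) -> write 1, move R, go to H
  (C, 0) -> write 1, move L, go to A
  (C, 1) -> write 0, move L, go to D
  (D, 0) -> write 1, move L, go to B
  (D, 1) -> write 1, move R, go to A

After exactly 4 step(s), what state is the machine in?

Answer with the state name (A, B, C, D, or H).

Step 1: in state A at pos 0, read 0 -> (A,0)->write 1,move R,goto C. Now: state=C, head=1, tape[-1..2]=0100 (head:   ^)
Step 2: in state C at pos 1, read 0 -> (C,0)->write 1,move L,goto A. Now: state=A, head=0, tape[-1..2]=0110 (head:  ^)
Step 3: in state A at pos 0, read 1 -> (A,1)->write 0,move R,goto C. Now: state=C, head=1, tape[-1..2]=0010 (head:   ^)
Step 4: in state C at pos 1, read 1 -> (C,1)->write 0,move L,goto D. Now: state=D, head=0, tape[-1..2]=0000 (head:  ^)

Answer: D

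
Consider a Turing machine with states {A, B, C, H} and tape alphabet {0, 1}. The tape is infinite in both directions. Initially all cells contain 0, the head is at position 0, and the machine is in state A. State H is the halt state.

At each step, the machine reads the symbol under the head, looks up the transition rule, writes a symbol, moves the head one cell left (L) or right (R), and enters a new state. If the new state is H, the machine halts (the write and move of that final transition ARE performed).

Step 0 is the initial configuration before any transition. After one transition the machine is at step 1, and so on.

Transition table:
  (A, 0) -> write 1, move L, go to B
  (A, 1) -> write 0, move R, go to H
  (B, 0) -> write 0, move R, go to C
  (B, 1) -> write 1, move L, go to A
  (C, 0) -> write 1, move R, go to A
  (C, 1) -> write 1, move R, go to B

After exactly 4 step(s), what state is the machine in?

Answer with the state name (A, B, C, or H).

Answer: C

Derivation:
Step 1: in state A at pos 0, read 0 -> (A,0)->write 1,move L,goto B. Now: state=B, head=-1, tape[-2..1]=0010 (head:  ^)
Step 2: in state B at pos -1, read 0 -> (B,0)->write 0,move R,goto C. Now: state=C, head=0, tape[-2..1]=0010 (head:   ^)
Step 3: in state C at pos 0, read 1 -> (C,1)->write 1,move R,goto B. Now: state=B, head=1, tape[-2..2]=00100 (head:    ^)
Step 4: in state B at pos 1, read 0 -> (B,0)->write 0,move R,goto C. Now: state=C, head=2, tape[-2..3]=001000 (head:     ^)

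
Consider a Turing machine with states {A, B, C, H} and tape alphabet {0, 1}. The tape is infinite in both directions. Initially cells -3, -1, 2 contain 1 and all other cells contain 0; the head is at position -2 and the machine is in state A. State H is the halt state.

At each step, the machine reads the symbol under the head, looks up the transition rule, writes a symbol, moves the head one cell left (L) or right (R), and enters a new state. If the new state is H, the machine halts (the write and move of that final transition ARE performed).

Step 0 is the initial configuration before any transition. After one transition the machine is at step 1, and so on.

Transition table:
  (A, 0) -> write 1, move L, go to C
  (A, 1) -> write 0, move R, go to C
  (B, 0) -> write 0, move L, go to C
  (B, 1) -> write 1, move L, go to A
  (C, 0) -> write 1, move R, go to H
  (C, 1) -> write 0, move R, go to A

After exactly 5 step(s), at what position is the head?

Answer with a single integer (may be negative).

Answer: -1

Derivation:
Step 1: in state A at pos -2, read 0 -> (A,0)->write 1,move L,goto C. Now: state=C, head=-3, tape[-4..3]=01110010 (head:  ^)
Step 2: in state C at pos -3, read 1 -> (C,1)->write 0,move R,goto A. Now: state=A, head=-2, tape[-4..3]=00110010 (head:   ^)
Step 3: in state A at pos -2, read 1 -> (A,1)->write 0,move R,goto C. Now: state=C, head=-1, tape[-4..3]=00010010 (head:    ^)
Step 4: in state C at pos -1, read 1 -> (C,1)->write 0,move R,goto A. Now: state=A, head=0, tape[-4..3]=00000010 (head:     ^)
Step 5: in state A at pos 0, read 0 -> (A,0)->write 1,move L,goto C. Now: state=C, head=-1, tape[-4..3]=00001010 (head:    ^)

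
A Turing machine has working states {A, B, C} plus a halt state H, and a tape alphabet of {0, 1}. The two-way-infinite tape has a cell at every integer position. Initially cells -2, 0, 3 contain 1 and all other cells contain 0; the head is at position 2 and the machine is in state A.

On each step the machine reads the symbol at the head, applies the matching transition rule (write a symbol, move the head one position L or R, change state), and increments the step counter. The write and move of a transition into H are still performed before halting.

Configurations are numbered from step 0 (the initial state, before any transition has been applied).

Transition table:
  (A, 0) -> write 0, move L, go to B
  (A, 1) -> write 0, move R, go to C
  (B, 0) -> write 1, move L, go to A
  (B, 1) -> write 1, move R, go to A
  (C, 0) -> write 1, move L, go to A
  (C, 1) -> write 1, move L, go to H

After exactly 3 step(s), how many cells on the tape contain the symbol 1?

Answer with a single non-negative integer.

Answer: 3

Derivation:
Step 1: in state A at pos 2, read 0 -> (A,0)->write 0,move L,goto B. Now: state=B, head=1, tape[-3..4]=01010010 (head:     ^)
Step 2: in state B at pos 1, read 0 -> (B,0)->write 1,move L,goto A. Now: state=A, head=0, tape[-3..4]=01011010 (head:    ^)
Step 3: in state A at pos 0, read 1 -> (A,1)->write 0,move R,goto C. Now: state=C, head=1, tape[-3..4]=01001010 (head:     ^)
Cells containing 1 after step 3: {-2, 1, 3} -> 3 cell(s)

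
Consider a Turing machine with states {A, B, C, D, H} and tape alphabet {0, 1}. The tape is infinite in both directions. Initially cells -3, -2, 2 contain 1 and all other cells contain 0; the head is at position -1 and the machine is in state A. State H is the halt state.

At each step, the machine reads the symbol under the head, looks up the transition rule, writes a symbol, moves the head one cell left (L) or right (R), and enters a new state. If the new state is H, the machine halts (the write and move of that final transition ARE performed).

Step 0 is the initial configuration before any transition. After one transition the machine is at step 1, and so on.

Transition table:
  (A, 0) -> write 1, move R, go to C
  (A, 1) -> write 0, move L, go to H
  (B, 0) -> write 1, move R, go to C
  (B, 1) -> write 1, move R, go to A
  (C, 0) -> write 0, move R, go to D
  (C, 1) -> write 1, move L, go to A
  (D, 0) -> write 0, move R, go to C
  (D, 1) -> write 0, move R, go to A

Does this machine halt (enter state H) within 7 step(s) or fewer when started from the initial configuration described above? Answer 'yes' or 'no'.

Answer: yes

Derivation:
Step 1: in state A at pos -1, read 0 -> (A,0)->write 1,move R,goto C. Now: state=C, head=0, tape[-4..3]=01110010 (head:     ^)
Step 2: in state C at pos 0, read 0 -> (C,0)->write 0,move R,goto D. Now: state=D, head=1, tape[-4..3]=01110010 (head:      ^)
Step 3: in state D at pos 1, read 0 -> (D,0)->write 0,move R,goto C. Now: state=C, head=2, tape[-4..3]=01110010 (head:       ^)
Step 4: in state C at pos 2, read 1 -> (C,1)->write 1,move L,goto A. Now: state=A, head=1, tape[-4..3]=01110010 (head:      ^)
Step 5: in state A at pos 1, read 0 -> (A,0)->write 1,move R,goto C. Now: state=C, head=2, tape[-4..3]=01110110 (head:       ^)
Step 6: in state C at pos 2, read 1 -> (C,1)->write 1,move L,goto A. Now: state=A, head=1, tape[-4..3]=01110110 (head:      ^)
Step 7: in state A at pos 1, read 1 -> (A,1)->write 0,move L,goto H. Now: state=H, head=0, tape[-4..3]=01110010 (head:     ^)
State H reached at step 7; 7 <= 7 -> yes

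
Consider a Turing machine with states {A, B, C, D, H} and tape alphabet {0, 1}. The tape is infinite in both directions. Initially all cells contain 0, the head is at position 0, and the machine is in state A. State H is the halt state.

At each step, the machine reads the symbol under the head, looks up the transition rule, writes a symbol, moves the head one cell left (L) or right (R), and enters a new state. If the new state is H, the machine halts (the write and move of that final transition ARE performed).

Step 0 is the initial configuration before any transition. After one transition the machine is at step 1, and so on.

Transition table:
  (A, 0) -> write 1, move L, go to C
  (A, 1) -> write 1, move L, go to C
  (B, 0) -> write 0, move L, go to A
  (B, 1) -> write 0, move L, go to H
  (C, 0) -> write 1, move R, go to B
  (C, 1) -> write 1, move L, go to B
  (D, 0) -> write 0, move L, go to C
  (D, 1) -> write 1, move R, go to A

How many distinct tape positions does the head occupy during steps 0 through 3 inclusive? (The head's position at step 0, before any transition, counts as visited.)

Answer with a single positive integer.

Step 1: in state A at pos 0, read 0 -> (A,0)->write 1,move L,goto C. Now: state=C, head=-1, tape[-2..1]=0010 (head:  ^)
Step 2: in state C at pos -1, read 0 -> (C,0)->write 1,move R,goto B. Now: state=B, head=0, tape[-2..1]=0110 (head:   ^)
Step 3: in state B at pos 0, read 1 -> (B,1)->write 0,move L,goto H. Now: state=H, head=-1, tape[-2..1]=0100 (head:  ^)
Head positions at steps 0..3: starting at 0, distinct positions visited = {-1, 0} -> 2 position(s)

Answer: 2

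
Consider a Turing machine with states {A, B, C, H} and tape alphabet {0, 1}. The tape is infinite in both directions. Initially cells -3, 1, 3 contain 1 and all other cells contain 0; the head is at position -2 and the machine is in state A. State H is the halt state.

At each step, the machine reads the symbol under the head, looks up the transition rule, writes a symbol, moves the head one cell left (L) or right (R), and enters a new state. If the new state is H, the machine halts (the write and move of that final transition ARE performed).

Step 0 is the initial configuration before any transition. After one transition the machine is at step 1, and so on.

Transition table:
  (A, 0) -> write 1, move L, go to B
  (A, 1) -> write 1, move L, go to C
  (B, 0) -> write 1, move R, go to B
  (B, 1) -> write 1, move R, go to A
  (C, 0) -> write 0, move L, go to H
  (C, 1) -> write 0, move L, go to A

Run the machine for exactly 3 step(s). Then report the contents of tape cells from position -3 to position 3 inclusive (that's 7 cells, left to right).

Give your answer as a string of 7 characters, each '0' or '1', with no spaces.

Step 1: in state A at pos -2, read 0 -> (A,0)->write 1,move L,goto B. Now: state=B, head=-3, tape[-4..4]=011001010 (head:  ^)
Step 2: in state B at pos -3, read 1 -> (B,1)->write 1,move R,goto A. Now: state=A, head=-2, tape[-4..4]=011001010 (head:   ^)
Step 3: in state A at pos -2, read 1 -> (A,1)->write 1,move L,goto C. Now: state=C, head=-3, tape[-4..4]=011001010 (head:  ^)

Answer: 1100101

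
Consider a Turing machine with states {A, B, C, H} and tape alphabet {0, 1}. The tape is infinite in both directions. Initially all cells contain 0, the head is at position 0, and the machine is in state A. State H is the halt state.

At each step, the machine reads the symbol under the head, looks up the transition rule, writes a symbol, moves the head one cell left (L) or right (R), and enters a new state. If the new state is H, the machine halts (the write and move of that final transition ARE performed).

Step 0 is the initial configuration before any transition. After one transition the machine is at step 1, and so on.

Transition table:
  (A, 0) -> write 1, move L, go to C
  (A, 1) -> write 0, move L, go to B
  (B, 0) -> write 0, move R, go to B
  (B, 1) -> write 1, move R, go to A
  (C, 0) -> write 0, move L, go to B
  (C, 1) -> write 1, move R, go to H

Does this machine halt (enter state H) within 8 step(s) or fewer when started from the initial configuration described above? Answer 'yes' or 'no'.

Step 1: in state A at pos 0, read 0 -> (A,0)->write 1,move L,goto C. Now: state=C, head=-1, tape[-2..1]=0010 (head:  ^)
Step 2: in state C at pos -1, read 0 -> (C,0)->write 0,move L,goto B. Now: state=B, head=-2, tape[-3..1]=00010 (head:  ^)
Step 3: in state B at pos -2, read 0 -> (B,0)->write 0,move R,goto B. Now: state=B, head=-1, tape[-3..1]=00010 (head:   ^)
Step 4: in state B at pos -1, read 0 -> (B,0)->write 0,move R,goto B. Now: state=B, head=0, tape[-3..1]=00010 (head:    ^)
Step 5: in state B at pos 0, read 1 -> (B,1)->write 1,move R,goto A. Now: state=A, head=1, tape[-3..2]=000100 (head:     ^)
Step 6: in state A at pos 1, read 0 -> (A,0)->write 1,move L,goto C. Now: state=C, head=0, tape[-3..2]=000110 (head:    ^)
Step 7: in state C at pos 0, read 1 -> (C,1)->write 1,move R,goto H. Now: state=H, head=1, tape[-3..2]=000110 (head:     ^)
State H reached at step 7; 7 <= 8 -> yes

Answer: yes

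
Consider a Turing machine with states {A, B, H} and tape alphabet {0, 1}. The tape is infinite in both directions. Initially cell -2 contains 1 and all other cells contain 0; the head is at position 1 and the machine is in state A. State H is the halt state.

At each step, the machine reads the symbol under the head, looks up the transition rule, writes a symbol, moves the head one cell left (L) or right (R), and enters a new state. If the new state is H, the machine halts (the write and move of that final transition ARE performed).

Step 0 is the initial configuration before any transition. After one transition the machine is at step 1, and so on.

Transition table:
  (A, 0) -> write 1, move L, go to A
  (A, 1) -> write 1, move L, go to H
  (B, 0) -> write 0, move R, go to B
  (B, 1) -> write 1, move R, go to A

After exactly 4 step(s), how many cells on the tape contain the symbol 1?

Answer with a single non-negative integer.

Step 1: in state A at pos 1, read 0 -> (A,0)->write 1,move L,goto A. Now: state=A, head=0, tape[-3..2]=010010 (head:    ^)
Step 2: in state A at pos 0, read 0 -> (A,0)->write 1,move L,goto A. Now: state=A, head=-1, tape[-3..2]=010110 (head:   ^)
Step 3: in state A at pos -1, read 0 -> (A,0)->write 1,move L,goto A. Now: state=A, head=-2, tape[-3..2]=011110 (head:  ^)
Step 4: in state A at pos -2, read 1 -> (A,1)->write 1,move L,goto H. Now: state=H, head=-3, tape[-4..2]=0011110 (head:  ^)
Cells containing 1 after step 4: {-2, -1, 0, 1} -> 4 cell(s)

Answer: 4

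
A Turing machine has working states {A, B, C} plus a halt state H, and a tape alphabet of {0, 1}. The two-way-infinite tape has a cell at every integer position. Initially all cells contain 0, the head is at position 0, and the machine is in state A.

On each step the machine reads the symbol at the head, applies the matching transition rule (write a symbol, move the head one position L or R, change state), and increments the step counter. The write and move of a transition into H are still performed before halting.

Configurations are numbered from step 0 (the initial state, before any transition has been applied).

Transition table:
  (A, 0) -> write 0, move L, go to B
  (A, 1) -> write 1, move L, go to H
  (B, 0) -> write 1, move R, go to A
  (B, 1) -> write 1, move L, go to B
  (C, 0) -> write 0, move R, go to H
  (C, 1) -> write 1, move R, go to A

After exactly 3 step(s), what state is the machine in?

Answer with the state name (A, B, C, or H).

Answer: B

Derivation:
Step 1: in state A at pos 0, read 0 -> (A,0)->write 0,move L,goto B. Now: state=B, head=-1, tape[-2..1]=0000 (head:  ^)
Step 2: in state B at pos -1, read 0 -> (B,0)->write 1,move R,goto A. Now: state=A, head=0, tape[-2..1]=0100 (head:   ^)
Step 3: in state A at pos 0, read 0 -> (A,0)->write 0,move L,goto B. Now: state=B, head=-1, tape[-2..1]=0100 (head:  ^)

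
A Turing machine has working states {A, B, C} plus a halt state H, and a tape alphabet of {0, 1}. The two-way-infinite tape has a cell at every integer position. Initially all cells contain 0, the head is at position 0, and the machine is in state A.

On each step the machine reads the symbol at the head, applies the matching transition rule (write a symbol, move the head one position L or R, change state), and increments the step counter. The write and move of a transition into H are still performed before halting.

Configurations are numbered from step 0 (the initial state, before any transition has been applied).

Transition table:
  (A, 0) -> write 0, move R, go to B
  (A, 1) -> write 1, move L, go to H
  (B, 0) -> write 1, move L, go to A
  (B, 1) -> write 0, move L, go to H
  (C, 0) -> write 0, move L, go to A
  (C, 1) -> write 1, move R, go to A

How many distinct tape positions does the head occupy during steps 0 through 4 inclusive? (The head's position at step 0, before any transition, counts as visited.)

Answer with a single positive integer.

Answer: 2

Derivation:
Step 1: in state A at pos 0, read 0 -> (A,0)->write 0,move R,goto B. Now: state=B, head=1, tape[-1..2]=0000 (head:   ^)
Step 2: in state B at pos 1, read 0 -> (B,0)->write 1,move L,goto A. Now: state=A, head=0, tape[-1..2]=0010 (head:  ^)
Step 3: in state A at pos 0, read 0 -> (A,0)->write 0,move R,goto B. Now: state=B, head=1, tape[-1..2]=0010 (head:   ^)
Step 4: in state B at pos 1, read 1 -> (B,1)->write 0,move L,goto H. Now: state=H, head=0, tape[-1..2]=0000 (head:  ^)
Head positions at steps 0..4: starting at 0, distinct positions visited = {0, 1} -> 2 position(s)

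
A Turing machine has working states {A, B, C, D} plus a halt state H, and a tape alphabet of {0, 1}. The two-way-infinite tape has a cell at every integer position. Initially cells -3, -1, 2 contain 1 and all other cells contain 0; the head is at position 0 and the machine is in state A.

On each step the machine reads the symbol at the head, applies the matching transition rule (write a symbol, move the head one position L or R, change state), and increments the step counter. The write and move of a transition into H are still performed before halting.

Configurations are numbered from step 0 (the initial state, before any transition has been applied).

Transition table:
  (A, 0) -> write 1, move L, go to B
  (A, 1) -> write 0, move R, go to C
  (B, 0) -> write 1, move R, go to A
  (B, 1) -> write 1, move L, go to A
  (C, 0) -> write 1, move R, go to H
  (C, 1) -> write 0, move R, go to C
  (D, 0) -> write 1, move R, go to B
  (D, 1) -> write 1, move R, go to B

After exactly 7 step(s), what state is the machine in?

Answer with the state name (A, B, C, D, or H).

Answer: C

Derivation:
Step 1: in state A at pos 0, read 0 -> (A,0)->write 1,move L,goto B. Now: state=B, head=-1, tape[-4..3]=01011010 (head:    ^)
Step 2: in state B at pos -1, read 1 -> (B,1)->write 1,move L,goto A. Now: state=A, head=-2, tape[-4..3]=01011010 (head:   ^)
Step 3: in state A at pos -2, read 0 -> (A,0)->write 1,move L,goto B. Now: state=B, head=-3, tape[-4..3]=01111010 (head:  ^)
Step 4: in state B at pos -3, read 1 -> (B,1)->write 1,move L,goto A. Now: state=A, head=-4, tape[-5..3]=001111010 (head:  ^)
Step 5: in state A at pos -4, read 0 -> (A,0)->write 1,move L,goto B. Now: state=B, head=-5, tape[-6..3]=0011111010 (head:  ^)
Step 6: in state B at pos -5, read 0 -> (B,0)->write 1,move R,goto A. Now: state=A, head=-4, tape[-6..3]=0111111010 (head:   ^)
Step 7: in state A at pos -4, read 1 -> (A,1)->write 0,move R,goto C. Now: state=C, head=-3, tape[-6..3]=0101111010 (head:    ^)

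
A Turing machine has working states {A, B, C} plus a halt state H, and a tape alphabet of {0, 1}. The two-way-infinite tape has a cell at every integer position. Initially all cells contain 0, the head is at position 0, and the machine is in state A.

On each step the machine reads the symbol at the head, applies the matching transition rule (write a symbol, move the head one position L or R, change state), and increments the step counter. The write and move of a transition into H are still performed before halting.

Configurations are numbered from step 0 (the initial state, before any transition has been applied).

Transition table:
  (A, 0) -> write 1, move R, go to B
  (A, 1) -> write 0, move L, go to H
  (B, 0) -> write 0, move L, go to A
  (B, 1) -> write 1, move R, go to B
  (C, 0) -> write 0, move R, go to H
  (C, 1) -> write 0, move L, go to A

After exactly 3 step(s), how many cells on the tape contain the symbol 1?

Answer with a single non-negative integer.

Answer: 0

Derivation:
Step 1: in state A at pos 0, read 0 -> (A,0)->write 1,move R,goto B. Now: state=B, head=1, tape[-1..2]=0100 (head:   ^)
Step 2: in state B at pos 1, read 0 -> (B,0)->write 0,move L,goto A. Now: state=A, head=0, tape[-1..2]=0100 (head:  ^)
Step 3: in state A at pos 0, read 1 -> (A,1)->write 0,move L,goto H. Now: state=H, head=-1, tape[-2..2]=00000 (head:  ^)
No cell contains 1 after step 3 -> 0 cell(s)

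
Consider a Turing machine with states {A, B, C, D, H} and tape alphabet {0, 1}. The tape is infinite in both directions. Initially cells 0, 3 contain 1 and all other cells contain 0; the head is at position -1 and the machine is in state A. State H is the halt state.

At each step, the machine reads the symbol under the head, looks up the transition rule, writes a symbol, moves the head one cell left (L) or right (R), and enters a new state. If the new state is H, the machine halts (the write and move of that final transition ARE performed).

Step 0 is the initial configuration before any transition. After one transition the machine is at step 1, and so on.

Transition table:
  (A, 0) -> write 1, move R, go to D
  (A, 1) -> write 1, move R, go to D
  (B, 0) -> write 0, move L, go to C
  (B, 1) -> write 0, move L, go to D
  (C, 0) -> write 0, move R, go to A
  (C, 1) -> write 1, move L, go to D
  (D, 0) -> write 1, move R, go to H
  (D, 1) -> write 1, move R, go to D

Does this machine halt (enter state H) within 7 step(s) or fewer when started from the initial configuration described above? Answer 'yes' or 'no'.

Answer: yes

Derivation:
Step 1: in state A at pos -1, read 0 -> (A,0)->write 1,move R,goto D. Now: state=D, head=0, tape[-2..4]=0110010 (head:   ^)
Step 2: in state D at pos 0, read 1 -> (D,1)->write 1,move R,goto D. Now: state=D, head=1, tape[-2..4]=0110010 (head:    ^)
Step 3: in state D at pos 1, read 0 -> (D,0)->write 1,move R,goto H. Now: state=H, head=2, tape[-2..4]=0111010 (head:     ^)
State H reached at step 3; 3 <= 7 -> yes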